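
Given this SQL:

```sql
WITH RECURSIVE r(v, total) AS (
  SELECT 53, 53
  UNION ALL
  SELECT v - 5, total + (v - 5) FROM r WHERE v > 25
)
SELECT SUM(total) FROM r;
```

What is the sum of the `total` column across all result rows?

Base: v=53, total=53.
Iteration 1: 53 > 25 holds -> v = 53 - 5 = 48, total = 53 + 48 = 101.
Iteration 2: 48 > 25 holds -> v = 48 - 5 = 43, total = 101 + 43 = 144.
Iteration 3: 43 > 25 holds -> v = 43 - 5 = 38, total = 144 + 38 = 182.
Iteration 4: 38 > 25 holds -> v = 38 - 5 = 33, total = 182 + 33 = 215.
Iteration 5: 33 > 25 holds -> v = 33 - 5 = 28, total = 215 + 28 = 243.
Iteration 6: 28 > 25 holds -> v = 28 - 5 = 23, total = 243 + 23 = 266.
Iteration 7: 23 > 25 fails; recursion stops.
SUM(total) = 53 + 101 + 144 + 182 + 215 + 243 + 266 = 1204.

1204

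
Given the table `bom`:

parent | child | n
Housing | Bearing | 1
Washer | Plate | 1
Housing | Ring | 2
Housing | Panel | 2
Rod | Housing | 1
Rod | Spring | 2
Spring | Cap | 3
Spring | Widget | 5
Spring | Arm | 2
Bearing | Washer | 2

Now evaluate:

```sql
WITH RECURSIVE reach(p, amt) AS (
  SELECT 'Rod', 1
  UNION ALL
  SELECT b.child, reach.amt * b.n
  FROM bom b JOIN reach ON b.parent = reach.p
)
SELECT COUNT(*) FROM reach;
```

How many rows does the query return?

Base: (Rod, amt=1).
Iteration 1: components of {Rod} -> Housing = 1*1 = 1, Spring = 1*2 = 2.
Iteration 2: components of {Housing,Spring} -> Arm = 2*2 = 4, Bearing = 1*1 = 1, Cap = 2*3 = 6, Panel = 1*2 = 2, Ring = 1*2 = 2, Widget = 2*5 = 10.
Iteration 3: components of {Arm,Bearing,Cap,Panel,Ring,Widget} -> Washer = 1*2 = 2.
Iteration 4: components of {Washer} -> Plate = 2*1 = 2.
Iteration 5: no further components; recursion stops.
Total rows emitted: 11.

11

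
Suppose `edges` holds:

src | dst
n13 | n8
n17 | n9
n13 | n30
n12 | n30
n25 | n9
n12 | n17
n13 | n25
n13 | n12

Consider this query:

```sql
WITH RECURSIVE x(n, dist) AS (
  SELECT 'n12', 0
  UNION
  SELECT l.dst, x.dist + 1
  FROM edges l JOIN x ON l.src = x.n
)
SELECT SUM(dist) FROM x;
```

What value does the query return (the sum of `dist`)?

Base: (n12, dist=0).
Iteration 1: edges from {n12} -> (n17, dist=1), (n30, dist=1).
Iteration 2: edges from {n17,n30} -> (n9, dist=2).
Iteration 3: no outgoing edges from {n9}; recursion stops.
SUM(dist) = 0 + 1 + 1 + 2 = 4.

4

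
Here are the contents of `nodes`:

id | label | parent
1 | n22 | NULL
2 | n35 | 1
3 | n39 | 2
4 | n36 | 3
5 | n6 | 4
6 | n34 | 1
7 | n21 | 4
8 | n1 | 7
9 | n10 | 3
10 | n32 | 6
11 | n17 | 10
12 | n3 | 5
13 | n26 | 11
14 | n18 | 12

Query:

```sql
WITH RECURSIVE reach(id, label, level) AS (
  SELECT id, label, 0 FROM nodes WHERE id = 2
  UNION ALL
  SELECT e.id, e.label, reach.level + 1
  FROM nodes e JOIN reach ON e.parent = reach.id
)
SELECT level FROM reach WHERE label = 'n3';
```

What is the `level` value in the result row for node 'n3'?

Base: id=2 (n35) at level 0.
Iteration 1: rows with parent in {2} -> n39 (id 3, level 1).
Iteration 2: rows with parent in {3} -> n36 (id 4, level 2), n10 (id 9, level 2).
Iteration 3: rows with parent in {4,9} -> n6 (id 5, level 3), n21 (id 7, level 3).
Iteration 4: rows with parent in {5,7} -> n1 (id 8, level 4), n3 (id 12, level 4).
Iteration 5: rows with parent in {8,12} -> n18 (id 14, level 5).
Iteration 6: no rows with parent in {14}; recursion stops.

4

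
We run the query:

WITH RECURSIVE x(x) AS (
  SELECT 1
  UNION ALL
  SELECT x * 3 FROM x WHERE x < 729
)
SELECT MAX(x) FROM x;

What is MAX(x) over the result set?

Base: x=1.
Iteration 1: 1 < 729 holds -> x = 1 * 3 = 3.
Iteration 2: 3 < 729 holds -> x = 3 * 3 = 9.
Iteration 3: 9 < 729 holds -> x = 9 * 3 = 27.
Iteration 4: 27 < 729 holds -> x = 27 * 3 = 81.
Iteration 5: 81 < 729 holds -> x = 81 * 3 = 243.
Iteration 6: 243 < 729 holds -> x = 243 * 3 = 729.
Iteration 7: 729 < 729 fails; recursion stops.
x values: 1, 3, 9, 27, 81, 243, 729; the maximum is 729.

729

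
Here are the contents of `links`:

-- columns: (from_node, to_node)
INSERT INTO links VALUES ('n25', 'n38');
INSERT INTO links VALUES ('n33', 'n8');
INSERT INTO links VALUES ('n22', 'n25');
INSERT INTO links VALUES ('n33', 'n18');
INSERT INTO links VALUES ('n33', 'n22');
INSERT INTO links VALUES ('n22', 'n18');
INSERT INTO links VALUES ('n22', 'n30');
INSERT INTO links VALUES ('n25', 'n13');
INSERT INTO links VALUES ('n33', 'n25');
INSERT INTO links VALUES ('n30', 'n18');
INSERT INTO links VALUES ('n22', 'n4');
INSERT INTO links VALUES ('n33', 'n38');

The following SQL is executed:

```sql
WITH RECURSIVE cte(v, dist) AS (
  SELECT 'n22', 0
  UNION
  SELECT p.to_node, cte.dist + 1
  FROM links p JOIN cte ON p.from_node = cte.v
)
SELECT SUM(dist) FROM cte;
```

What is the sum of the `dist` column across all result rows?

10

Base: (n22, dist=0).
Iteration 1: edges from {n22} -> (n18, dist=1), (n25, dist=1), (n30, dist=1), (n4, dist=1).
Iteration 2: edges from {n18,n25,n30,n4} -> (n13, dist=2), (n18, dist=2), (n38, dist=2).
Iteration 3: no outgoing edges from {n13,n18,n38}; recursion stops.
SUM(dist) = 0 + 1 + 1 + 1 + 1 + 2 + 2 + 2 = 10.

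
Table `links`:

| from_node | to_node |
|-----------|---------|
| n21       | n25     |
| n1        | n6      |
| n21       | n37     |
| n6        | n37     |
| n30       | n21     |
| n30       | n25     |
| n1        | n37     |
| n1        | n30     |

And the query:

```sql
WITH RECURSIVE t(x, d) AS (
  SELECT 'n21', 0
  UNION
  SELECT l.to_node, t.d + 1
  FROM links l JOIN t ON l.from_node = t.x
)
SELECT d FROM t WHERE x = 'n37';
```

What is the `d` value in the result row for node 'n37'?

Base: (n21, d=0).
Iteration 1: edges from {n21} -> (n25, d=1), (n37, d=1).
Iteration 2: no outgoing edges from {n25,n37}; recursion stops.

1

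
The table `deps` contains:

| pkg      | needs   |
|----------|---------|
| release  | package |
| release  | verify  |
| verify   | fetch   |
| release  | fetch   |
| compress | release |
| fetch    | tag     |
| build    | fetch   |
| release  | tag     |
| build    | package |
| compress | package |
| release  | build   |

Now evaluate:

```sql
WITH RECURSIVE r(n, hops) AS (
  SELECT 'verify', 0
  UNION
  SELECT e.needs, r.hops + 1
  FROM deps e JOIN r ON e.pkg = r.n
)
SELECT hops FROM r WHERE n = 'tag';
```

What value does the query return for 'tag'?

Base: (verify, hops=0).
Iteration 1: edges from {verify} -> (fetch, hops=1).
Iteration 2: edges from {fetch} -> (tag, hops=2).
Iteration 3: no outgoing edges from {tag}; recursion stops.

2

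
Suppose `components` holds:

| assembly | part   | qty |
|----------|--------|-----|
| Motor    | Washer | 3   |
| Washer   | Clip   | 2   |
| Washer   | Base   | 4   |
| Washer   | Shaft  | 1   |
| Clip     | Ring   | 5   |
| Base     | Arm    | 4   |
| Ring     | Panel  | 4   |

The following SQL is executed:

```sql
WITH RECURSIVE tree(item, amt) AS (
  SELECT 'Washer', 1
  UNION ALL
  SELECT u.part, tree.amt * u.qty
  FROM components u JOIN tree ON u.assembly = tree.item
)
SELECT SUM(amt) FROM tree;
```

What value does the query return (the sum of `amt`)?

Base: (Washer, amt=1).
Iteration 1: components of {Washer} -> Base = 1*4 = 4, Clip = 1*2 = 2, Shaft = 1*1 = 1.
Iteration 2: components of {Base,Clip,Shaft} -> Arm = 4*4 = 16, Ring = 2*5 = 10.
Iteration 3: components of {Arm,Ring} -> Panel = 10*4 = 40.
Iteration 4: no further components; recursion stops.
SUM(amt) = 1 + 2 + 4 + 1 + 10 + 16 + 40 = 74.

74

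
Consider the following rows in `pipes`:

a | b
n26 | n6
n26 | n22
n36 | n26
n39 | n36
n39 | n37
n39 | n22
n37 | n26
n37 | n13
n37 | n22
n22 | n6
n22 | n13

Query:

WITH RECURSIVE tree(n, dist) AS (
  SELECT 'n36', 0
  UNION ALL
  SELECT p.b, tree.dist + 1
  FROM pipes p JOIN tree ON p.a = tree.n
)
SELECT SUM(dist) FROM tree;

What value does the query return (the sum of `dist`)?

Base: (n36, dist=0).
Iteration 1: edges from {n36} -> (n26, dist=1).
Iteration 2: edges from {n26} -> (n22, dist=2), (n6, dist=2).
Iteration 3: edges from {n22,n6} -> (n13, dist=3), (n6, dist=3).
Iteration 4: no outgoing edges from {n13,n6}; recursion stops.
SUM(dist) = 0 + 1 + 2 + 2 + 3 + 3 = 11.

11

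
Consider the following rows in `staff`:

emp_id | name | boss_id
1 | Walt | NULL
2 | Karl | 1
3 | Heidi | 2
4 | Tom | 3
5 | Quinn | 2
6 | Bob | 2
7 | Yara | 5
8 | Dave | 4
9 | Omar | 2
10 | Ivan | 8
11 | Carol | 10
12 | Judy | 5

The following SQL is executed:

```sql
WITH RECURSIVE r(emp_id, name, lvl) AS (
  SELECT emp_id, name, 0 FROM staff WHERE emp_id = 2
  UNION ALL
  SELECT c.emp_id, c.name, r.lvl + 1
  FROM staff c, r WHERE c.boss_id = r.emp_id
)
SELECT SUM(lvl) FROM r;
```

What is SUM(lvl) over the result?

Base: emp_id=2 (Karl) at lvl 0.
Iteration 1: rows with boss_id in {2} -> Heidi (id 3, lvl 1), Quinn (id 5, lvl 1), Bob (id 6, lvl 1), Omar (id 9, lvl 1).
Iteration 2: rows with boss_id in {3,5,6,9} -> Tom (id 4, lvl 2), Yara (id 7, lvl 2), Judy (id 12, lvl 2).
Iteration 3: rows with boss_id in {4,7,12} -> Dave (id 8, lvl 3).
Iteration 4: rows with boss_id in {8} -> Ivan (id 10, lvl 4).
Iteration 5: rows with boss_id in {10} -> Carol (id 11, lvl 5).
Iteration 6: no rows with boss_id in {11}; recursion stops.
SUM(lvl) = 0 + 1 + 1 + 1 + 1 + 2 + 2 + 2 + 3 + 4 + 5 = 22.

22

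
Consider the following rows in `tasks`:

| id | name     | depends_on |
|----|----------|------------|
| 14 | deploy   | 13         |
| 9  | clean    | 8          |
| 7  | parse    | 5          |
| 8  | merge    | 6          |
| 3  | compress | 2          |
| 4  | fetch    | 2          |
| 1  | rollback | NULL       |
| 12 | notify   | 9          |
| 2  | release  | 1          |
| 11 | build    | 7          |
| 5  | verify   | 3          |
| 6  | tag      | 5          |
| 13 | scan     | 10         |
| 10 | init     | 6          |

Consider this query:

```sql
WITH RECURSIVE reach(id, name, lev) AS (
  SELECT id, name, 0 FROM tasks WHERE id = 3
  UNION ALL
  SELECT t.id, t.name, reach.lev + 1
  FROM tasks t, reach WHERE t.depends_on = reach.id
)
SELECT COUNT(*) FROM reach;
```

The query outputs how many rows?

11

Base: id=3 (compress) at lev 0.
Iteration 1: rows with depends_on in {3} -> verify (id 5, lev 1).
Iteration 2: rows with depends_on in {5} -> tag (id 6, lev 2), parse (id 7, lev 2).
Iteration 3: rows with depends_on in {6,7} -> merge (id 8, lev 3), init (id 10, lev 3), build (id 11, lev 3).
Iteration 4: rows with depends_on in {8,10,11} -> clean (id 9, lev 4), scan (id 13, lev 4).
Iteration 5: rows with depends_on in {9,13} -> notify (id 12, lev 5), deploy (id 14, lev 5).
Iteration 6: no rows with depends_on in {12,14}; recursion stops.
Total rows emitted: 11.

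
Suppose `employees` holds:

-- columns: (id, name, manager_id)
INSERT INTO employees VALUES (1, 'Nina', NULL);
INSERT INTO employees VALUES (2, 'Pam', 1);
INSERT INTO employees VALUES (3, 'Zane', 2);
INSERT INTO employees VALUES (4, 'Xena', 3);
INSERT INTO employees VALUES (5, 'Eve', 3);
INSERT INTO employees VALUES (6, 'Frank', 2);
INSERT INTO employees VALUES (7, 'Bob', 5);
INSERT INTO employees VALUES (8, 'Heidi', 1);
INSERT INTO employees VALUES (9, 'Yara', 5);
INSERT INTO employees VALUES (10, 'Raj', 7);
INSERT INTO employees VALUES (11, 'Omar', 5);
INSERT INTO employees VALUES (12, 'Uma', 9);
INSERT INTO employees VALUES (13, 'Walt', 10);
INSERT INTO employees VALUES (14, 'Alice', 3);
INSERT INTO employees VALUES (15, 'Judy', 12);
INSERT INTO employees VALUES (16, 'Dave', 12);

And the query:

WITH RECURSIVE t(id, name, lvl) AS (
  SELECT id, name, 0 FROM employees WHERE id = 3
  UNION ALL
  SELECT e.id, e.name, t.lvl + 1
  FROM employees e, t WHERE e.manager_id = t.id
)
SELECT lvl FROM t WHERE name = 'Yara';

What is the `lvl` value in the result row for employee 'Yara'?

Base: id=3 (Zane) at lvl 0.
Iteration 1: rows with manager_id in {3} -> Xena (id 4, lvl 1), Eve (id 5, lvl 1), Alice (id 14, lvl 1).
Iteration 2: rows with manager_id in {4,5,14} -> Bob (id 7, lvl 2), Yara (id 9, lvl 2), Omar (id 11, lvl 2).
Iteration 3: rows with manager_id in {7,9,11} -> Raj (id 10, lvl 3), Uma (id 12, lvl 3).
Iteration 4: rows with manager_id in {10,12} -> Walt (id 13, lvl 4), Judy (id 15, lvl 4), Dave (id 16, lvl 4).
Iteration 5: no rows with manager_id in {13,15,16}; recursion stops.

2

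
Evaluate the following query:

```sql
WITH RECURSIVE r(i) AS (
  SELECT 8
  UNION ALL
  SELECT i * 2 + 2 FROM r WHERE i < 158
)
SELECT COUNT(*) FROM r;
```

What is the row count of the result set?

Base: i=8.
Iteration 1: 8 < 158 holds -> i = 8 * 2 + 2 = 18.
Iteration 2: 18 < 158 holds -> i = 18 * 2 + 2 = 38.
Iteration 3: 38 < 158 holds -> i = 38 * 2 + 2 = 78.
Iteration 4: 78 < 158 holds -> i = 78 * 2 + 2 = 158.
Iteration 5: 158 < 158 fails; recursion stops.
Total rows emitted: 5.

5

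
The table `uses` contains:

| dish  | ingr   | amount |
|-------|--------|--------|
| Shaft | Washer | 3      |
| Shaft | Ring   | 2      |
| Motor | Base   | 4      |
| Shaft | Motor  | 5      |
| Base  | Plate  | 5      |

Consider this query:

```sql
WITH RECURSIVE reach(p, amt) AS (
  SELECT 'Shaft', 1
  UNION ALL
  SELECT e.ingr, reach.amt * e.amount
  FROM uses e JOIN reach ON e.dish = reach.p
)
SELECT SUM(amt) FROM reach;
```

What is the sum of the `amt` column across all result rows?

Base: (Shaft, amt=1).
Iteration 1: components of {Shaft} -> Motor = 1*5 = 5, Ring = 1*2 = 2, Washer = 1*3 = 3.
Iteration 2: components of {Motor,Ring,Washer} -> Base = 5*4 = 20.
Iteration 3: components of {Base} -> Plate = 20*5 = 100.
Iteration 4: no further components; recursion stops.
SUM(amt) = 1 + 5 + 2 + 3 + 20 + 100 = 131.

131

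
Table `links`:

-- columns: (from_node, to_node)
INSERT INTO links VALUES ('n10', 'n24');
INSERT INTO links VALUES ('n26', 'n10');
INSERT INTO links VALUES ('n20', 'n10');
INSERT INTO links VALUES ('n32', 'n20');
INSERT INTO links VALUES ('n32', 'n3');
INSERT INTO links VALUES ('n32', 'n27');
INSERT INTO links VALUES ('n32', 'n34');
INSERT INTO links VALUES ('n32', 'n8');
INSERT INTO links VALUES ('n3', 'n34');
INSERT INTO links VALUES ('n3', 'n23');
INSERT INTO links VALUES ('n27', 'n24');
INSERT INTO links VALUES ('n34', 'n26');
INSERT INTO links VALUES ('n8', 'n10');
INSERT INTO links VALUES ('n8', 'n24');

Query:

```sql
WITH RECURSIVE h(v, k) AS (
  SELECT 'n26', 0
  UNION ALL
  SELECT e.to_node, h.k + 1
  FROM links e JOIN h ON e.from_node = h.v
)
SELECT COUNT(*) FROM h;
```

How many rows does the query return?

Base: (n26, k=0).
Iteration 1: edges from {n26} -> (n10, k=1).
Iteration 2: edges from {n10} -> (n24, k=2).
Iteration 3: no outgoing edges from {n24}; recursion stops.
Total rows emitted: 3.

3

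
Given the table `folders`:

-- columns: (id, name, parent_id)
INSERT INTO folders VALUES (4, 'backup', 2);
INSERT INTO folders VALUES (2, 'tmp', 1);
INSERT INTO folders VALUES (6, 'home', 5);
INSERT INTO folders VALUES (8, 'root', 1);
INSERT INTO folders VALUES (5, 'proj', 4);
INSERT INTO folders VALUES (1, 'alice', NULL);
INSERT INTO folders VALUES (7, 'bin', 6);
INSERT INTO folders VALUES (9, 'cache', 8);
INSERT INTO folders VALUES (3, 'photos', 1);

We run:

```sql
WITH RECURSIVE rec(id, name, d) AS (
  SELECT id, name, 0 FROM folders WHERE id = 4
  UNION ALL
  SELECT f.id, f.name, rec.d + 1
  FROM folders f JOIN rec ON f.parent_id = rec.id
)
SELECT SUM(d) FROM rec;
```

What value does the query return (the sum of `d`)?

Base: id=4 (backup) at d 0.
Iteration 1: rows with parent_id in {4} -> proj (id 5, d 1).
Iteration 2: rows with parent_id in {5} -> home (id 6, d 2).
Iteration 3: rows with parent_id in {6} -> bin (id 7, d 3).
Iteration 4: no rows with parent_id in {7}; recursion stops.
SUM(d) = 0 + 1 + 2 + 3 = 6.

6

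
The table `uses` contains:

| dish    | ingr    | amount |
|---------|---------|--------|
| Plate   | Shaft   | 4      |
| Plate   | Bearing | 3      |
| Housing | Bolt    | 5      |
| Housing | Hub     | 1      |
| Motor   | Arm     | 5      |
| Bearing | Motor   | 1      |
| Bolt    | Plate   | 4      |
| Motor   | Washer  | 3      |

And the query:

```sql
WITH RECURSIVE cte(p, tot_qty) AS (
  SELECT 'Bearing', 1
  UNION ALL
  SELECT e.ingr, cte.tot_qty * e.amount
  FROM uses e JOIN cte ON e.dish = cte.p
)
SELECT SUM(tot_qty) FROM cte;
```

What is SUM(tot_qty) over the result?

10

Base: (Bearing, tot_qty=1).
Iteration 1: components of {Bearing} -> Motor = 1*1 = 1.
Iteration 2: components of {Motor} -> Arm = 1*5 = 5, Washer = 1*3 = 3.
Iteration 3: no further components; recursion stops.
SUM(tot_qty) = 1 + 1 + 3 + 5 = 10.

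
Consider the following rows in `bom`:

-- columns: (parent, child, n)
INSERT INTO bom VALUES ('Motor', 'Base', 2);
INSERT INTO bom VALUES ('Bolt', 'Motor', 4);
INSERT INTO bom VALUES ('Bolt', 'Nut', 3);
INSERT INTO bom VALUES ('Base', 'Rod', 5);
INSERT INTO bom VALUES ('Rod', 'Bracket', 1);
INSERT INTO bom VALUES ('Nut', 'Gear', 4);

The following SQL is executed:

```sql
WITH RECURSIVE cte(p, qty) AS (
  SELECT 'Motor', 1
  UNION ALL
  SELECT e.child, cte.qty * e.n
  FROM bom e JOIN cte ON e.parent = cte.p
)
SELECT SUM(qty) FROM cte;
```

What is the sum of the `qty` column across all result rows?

Base: (Motor, qty=1).
Iteration 1: components of {Motor} -> Base = 1*2 = 2.
Iteration 2: components of {Base} -> Rod = 2*5 = 10.
Iteration 3: components of {Rod} -> Bracket = 10*1 = 10.
Iteration 4: no further components; recursion stops.
SUM(qty) = 1 + 2 + 10 + 10 = 23.

23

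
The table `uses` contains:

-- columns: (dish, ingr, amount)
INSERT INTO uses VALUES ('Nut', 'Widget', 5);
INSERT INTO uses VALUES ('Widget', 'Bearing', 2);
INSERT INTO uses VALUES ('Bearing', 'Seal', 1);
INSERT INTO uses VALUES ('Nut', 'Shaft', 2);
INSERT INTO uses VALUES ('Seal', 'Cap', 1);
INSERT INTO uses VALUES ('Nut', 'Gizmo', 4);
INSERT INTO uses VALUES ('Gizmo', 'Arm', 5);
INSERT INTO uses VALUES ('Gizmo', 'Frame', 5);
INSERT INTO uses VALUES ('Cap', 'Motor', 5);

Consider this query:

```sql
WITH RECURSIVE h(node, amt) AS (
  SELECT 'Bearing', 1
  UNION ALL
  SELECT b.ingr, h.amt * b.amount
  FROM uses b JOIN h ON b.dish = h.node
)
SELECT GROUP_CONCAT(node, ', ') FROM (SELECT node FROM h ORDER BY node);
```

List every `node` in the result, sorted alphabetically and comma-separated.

Bearing, Cap, Motor, Seal

Base: (Bearing, amt=1).
Iteration 1: components of {Bearing} -> Seal = 1*1 = 1.
Iteration 2: components of {Seal} -> Cap = 1*1 = 1.
Iteration 3: components of {Cap} -> Motor = 1*5 = 5.
Iteration 4: no further components; recursion stops.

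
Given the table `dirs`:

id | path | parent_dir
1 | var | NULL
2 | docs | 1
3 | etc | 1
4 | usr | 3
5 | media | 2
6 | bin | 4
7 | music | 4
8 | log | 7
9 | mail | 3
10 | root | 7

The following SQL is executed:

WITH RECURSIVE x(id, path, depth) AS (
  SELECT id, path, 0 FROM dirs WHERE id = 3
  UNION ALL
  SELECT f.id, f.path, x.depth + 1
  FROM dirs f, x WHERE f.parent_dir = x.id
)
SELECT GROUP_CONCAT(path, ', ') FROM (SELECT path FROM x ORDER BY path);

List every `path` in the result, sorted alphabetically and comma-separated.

Base: id=3 (etc) at depth 0.
Iteration 1: rows with parent_dir in {3} -> usr (id 4, depth 1), mail (id 9, depth 1).
Iteration 2: rows with parent_dir in {4,9} -> bin (id 6, depth 2), music (id 7, depth 2).
Iteration 3: rows with parent_dir in {6,7} -> log (id 8, depth 3), root (id 10, depth 3).
Iteration 4: no rows with parent_dir in {8,10}; recursion stops.

bin, etc, log, mail, music, root, usr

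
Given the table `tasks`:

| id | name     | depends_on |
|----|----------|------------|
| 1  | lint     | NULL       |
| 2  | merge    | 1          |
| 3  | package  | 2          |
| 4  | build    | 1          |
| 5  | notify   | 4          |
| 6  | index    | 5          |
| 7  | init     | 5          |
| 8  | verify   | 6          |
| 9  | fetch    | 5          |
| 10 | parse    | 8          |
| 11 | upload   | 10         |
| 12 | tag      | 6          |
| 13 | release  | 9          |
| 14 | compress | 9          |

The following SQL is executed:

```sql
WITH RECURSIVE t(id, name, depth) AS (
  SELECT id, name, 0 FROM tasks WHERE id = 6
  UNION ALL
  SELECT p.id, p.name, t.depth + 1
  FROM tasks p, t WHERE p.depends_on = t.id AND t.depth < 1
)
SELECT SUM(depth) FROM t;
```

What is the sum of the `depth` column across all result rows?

2

Base: id=6 (index) at depth 0.
Iteration 1: rows with depends_on in {6} -> verify (id 8, depth 1), tag (id 12, depth 1).
Iteration 2: depth < 1 fails for all current rows; recursion stops.
SUM(depth) = 0 + 1 + 1 = 2.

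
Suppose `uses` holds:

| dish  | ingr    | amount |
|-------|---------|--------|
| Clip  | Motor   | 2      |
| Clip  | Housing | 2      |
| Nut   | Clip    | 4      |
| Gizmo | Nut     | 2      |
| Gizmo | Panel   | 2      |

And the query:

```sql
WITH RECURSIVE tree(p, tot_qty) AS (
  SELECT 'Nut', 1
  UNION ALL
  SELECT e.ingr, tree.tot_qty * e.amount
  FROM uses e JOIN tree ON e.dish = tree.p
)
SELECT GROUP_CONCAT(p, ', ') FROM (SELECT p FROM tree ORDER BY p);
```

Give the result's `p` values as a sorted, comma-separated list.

Clip, Housing, Motor, Nut

Base: (Nut, tot_qty=1).
Iteration 1: components of {Nut} -> Clip = 1*4 = 4.
Iteration 2: components of {Clip} -> Housing = 4*2 = 8, Motor = 4*2 = 8.
Iteration 3: no further components; recursion stops.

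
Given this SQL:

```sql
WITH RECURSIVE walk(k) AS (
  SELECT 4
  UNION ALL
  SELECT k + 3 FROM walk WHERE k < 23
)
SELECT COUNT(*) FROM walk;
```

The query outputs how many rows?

8

Base: k=4.
Iteration 1: 4 < 23 holds -> k = 4 + 3 = 7.
Iteration 2: 7 < 23 holds -> k = 7 + 3 = 10.
Iteration 3: 10 < 23 holds -> k = 10 + 3 = 13.
Iteration 4: 13 < 23 holds -> k = 13 + 3 = 16.
Iteration 5: 16 < 23 holds -> k = 16 + 3 = 19.
Iteration 6: 19 < 23 holds -> k = 19 + 3 = 22.
Iteration 7: 22 < 23 holds -> k = 22 + 3 = 25.
Iteration 8: 25 < 23 fails; recursion stops.
Total rows emitted: 8.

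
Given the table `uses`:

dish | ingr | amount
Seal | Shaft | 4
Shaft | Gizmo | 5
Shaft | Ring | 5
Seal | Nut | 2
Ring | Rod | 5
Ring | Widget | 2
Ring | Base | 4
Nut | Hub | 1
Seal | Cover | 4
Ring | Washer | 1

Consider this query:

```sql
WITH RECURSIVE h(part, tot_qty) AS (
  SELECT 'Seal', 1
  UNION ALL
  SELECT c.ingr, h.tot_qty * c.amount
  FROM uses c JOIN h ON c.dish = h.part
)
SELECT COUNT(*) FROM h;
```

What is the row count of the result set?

11

Base: (Seal, tot_qty=1).
Iteration 1: components of {Seal} -> Cover = 1*4 = 4, Nut = 1*2 = 2, Shaft = 1*4 = 4.
Iteration 2: components of {Cover,Nut,Shaft} -> Gizmo = 4*5 = 20, Hub = 2*1 = 2, Ring = 4*5 = 20.
Iteration 3: components of {Gizmo,Hub,Ring} -> Base = 20*4 = 80, Rod = 20*5 = 100, Washer = 20*1 = 20, Widget = 20*2 = 40.
Iteration 4: no further components; recursion stops.
Total rows emitted: 11.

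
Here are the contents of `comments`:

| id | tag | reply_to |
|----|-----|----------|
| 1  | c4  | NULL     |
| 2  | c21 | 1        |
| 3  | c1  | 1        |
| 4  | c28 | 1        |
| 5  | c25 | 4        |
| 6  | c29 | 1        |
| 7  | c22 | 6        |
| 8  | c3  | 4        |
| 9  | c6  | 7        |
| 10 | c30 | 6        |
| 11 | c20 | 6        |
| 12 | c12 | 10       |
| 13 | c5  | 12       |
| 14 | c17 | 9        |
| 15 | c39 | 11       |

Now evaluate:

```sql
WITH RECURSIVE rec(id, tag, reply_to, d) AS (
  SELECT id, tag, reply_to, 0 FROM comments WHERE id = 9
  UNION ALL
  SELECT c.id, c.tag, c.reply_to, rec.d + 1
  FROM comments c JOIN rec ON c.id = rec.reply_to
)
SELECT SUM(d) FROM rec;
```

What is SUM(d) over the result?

6

Base: id=9 (c6), reply_to=7, d 0.
Iteration 1: join on id=7 -> c22 (id 7, reply_to=6, d 1).
Iteration 2: join on id=6 -> c29 (id 6, reply_to=1, d 2).
Iteration 3: join on id=1 -> c4 (id 1, reply_to=NULL, d 3).
Iteration 4: reply_to is NULL; no match; recursion stops.
SUM(d) = 0 + 1 + 2 + 3 = 6.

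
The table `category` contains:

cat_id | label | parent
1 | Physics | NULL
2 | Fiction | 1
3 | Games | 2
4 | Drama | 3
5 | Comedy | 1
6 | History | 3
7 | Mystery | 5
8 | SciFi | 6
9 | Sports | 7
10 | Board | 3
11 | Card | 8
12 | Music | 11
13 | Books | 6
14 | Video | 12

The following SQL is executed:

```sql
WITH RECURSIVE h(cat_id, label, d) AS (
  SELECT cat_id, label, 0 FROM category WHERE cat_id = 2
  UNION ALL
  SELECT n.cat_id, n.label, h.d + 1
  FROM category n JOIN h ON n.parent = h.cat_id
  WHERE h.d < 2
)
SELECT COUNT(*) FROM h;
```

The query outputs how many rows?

Base: cat_id=2 (Fiction) at d 0.
Iteration 1: rows with parent in {2} -> Games (id 3, d 1).
Iteration 2: rows with parent in {3} -> Drama (id 4, d 2), History (id 6, d 2), Board (id 10, d 2).
Iteration 3: d < 2 fails for all current rows; recursion stops.
Total rows emitted: 5.

5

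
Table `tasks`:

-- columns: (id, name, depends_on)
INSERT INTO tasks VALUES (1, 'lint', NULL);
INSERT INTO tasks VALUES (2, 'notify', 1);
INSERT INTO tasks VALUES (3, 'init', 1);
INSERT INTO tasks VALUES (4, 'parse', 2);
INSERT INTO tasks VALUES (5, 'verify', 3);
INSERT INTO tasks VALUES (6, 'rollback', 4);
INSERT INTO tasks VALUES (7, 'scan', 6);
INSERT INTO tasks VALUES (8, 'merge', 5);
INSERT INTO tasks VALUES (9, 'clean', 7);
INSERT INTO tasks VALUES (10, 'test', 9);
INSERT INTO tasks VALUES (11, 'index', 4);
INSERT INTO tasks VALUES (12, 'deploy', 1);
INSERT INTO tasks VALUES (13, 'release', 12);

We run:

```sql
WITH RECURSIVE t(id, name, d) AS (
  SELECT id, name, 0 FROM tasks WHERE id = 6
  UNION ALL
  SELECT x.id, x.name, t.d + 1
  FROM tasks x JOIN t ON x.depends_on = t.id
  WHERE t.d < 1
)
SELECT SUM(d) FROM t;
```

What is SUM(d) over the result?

Base: id=6 (rollback) at d 0.
Iteration 1: rows with depends_on in {6} -> scan (id 7, d 1).
Iteration 2: d < 1 fails for all current rows; recursion stops.
SUM(d) = 0 + 1 = 1.

1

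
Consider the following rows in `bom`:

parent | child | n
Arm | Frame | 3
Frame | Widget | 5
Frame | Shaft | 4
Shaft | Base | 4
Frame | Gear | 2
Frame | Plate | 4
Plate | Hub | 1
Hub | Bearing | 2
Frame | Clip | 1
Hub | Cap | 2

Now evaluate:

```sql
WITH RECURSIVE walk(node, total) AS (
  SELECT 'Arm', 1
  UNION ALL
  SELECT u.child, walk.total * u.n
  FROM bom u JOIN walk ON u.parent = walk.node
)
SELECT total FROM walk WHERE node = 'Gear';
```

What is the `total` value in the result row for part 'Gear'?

Base: (Arm, total=1).
Iteration 1: components of {Arm} -> Frame = 1*3 = 3.
Iteration 2: components of {Frame} -> Clip = 3*1 = 3, Gear = 3*2 = 6, Plate = 3*4 = 12, Shaft = 3*4 = 12, Widget = 3*5 = 15.
Iteration 3: components of {Clip,Gear,Plate,Shaft,Widget} -> Base = 12*4 = 48, Hub = 12*1 = 12.
Iteration 4: components of {Base,Hub} -> Bearing = 12*2 = 24, Cap = 12*2 = 24.
Iteration 5: no further components; recursion stops.

6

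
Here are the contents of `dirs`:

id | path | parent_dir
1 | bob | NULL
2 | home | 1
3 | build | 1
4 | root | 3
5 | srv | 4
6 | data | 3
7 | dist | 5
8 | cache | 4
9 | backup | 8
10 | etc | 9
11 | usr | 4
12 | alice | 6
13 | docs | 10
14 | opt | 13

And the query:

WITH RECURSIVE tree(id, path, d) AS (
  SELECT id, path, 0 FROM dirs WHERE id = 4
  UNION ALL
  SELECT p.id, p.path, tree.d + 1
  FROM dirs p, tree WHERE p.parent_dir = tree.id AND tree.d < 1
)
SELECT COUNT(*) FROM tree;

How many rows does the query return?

4

Base: id=4 (root) at d 0.
Iteration 1: rows with parent_dir in {4} -> srv (id 5, d 1), cache (id 8, d 1), usr (id 11, d 1).
Iteration 2: d < 1 fails for all current rows; recursion stops.
Total rows emitted: 4.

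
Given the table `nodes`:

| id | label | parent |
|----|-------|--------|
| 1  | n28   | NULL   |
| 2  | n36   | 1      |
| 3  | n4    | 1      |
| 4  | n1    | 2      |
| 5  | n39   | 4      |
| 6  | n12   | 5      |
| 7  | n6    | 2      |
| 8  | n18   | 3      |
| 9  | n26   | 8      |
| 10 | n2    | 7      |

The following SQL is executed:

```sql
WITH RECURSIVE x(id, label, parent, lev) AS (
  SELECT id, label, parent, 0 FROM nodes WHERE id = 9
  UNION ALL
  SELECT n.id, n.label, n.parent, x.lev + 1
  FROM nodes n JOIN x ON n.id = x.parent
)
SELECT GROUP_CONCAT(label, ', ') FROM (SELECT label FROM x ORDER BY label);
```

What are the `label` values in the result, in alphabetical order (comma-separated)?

n18, n26, n28, n4

Base: id=9 (n26), parent=8, lev 0.
Iteration 1: join on id=8 -> n18 (id 8, parent=3, lev 1).
Iteration 2: join on id=3 -> n4 (id 3, parent=1, lev 2).
Iteration 3: join on id=1 -> n28 (id 1, parent=NULL, lev 3).
Iteration 4: parent is NULL; no match; recursion stops.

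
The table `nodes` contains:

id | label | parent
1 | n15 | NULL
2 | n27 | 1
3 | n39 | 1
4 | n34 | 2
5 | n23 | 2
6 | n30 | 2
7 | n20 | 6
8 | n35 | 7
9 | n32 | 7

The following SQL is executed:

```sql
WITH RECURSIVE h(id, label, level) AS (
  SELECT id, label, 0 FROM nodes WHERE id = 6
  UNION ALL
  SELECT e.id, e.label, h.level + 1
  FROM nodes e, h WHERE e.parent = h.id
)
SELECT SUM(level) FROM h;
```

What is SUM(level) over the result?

5

Base: id=6 (n30) at level 0.
Iteration 1: rows with parent in {6} -> n20 (id 7, level 1).
Iteration 2: rows with parent in {7} -> n35 (id 8, level 2), n32 (id 9, level 2).
Iteration 3: no rows with parent in {8,9}; recursion stops.
SUM(level) = 0 + 1 + 2 + 2 = 5.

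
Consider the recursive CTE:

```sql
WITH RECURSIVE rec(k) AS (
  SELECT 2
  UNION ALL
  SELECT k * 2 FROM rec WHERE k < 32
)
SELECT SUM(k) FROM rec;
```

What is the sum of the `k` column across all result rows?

62

Base: k=2.
Iteration 1: 2 < 32 holds -> k = 2 * 2 = 4.
Iteration 2: 4 < 32 holds -> k = 4 * 2 = 8.
Iteration 3: 8 < 32 holds -> k = 8 * 2 = 16.
Iteration 4: 16 < 32 holds -> k = 16 * 2 = 32.
Iteration 5: 32 < 32 fails; recursion stops.
SUM(k) = 2 + 4 + 8 + 16 + 32 = 62.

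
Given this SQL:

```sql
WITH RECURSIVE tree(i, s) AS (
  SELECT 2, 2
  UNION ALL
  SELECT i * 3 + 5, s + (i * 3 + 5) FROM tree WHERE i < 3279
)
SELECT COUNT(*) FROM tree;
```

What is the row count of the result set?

8

Base: i=2, s=2.
Iteration 1: 2 < 3279 holds -> i = 2 * 3 + 5 = 11, s = 2 + 11 = 13.
Iteration 2: 11 < 3279 holds -> i = 11 * 3 + 5 = 38, s = 13 + 38 = 51.
Iteration 3: 38 < 3279 holds -> i = 38 * 3 + 5 = 119, s = 51 + 119 = 170.
Iteration 4: 119 < 3279 holds -> i = 119 * 3 + 5 = 362, s = 170 + 362 = 532.
Iteration 5: 362 < 3279 holds -> i = 362 * 3 + 5 = 1091, s = 532 + 1091 = 1623.
Iteration 6: 1091 < 3279 holds -> i = 1091 * 3 + 5 = 3278, s = 1623 + 3278 = 4901.
Iteration 7: 3278 < 3279 holds -> i = 3278 * 3 + 5 = 9839, s = 4901 + 9839 = 14740.
Iteration 8: 9839 < 3279 fails; recursion stops.
Total rows emitted: 8.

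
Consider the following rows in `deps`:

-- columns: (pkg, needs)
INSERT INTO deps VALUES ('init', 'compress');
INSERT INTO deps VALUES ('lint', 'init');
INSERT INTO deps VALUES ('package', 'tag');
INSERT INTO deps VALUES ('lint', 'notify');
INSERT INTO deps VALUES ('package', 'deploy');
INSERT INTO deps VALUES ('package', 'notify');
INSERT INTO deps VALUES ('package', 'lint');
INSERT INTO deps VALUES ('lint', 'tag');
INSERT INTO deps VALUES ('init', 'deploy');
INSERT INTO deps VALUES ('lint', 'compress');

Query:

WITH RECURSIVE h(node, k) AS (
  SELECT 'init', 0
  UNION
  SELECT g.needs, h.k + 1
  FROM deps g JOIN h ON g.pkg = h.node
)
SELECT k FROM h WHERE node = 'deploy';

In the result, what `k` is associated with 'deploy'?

Base: (init, k=0).
Iteration 1: edges from {init} -> (compress, k=1), (deploy, k=1).
Iteration 2: no outgoing edges from {compress,deploy}; recursion stops.

1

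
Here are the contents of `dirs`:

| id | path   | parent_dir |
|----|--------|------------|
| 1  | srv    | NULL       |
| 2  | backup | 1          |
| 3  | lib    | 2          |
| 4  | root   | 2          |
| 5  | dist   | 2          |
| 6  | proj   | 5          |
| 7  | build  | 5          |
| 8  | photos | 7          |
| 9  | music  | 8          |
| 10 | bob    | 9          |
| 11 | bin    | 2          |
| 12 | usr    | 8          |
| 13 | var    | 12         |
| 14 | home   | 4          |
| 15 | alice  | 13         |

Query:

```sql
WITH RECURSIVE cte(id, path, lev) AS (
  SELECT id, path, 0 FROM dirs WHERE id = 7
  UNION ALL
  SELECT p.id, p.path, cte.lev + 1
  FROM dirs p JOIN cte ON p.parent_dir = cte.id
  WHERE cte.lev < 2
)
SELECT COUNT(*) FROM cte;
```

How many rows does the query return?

4

Base: id=7 (build) at lev 0.
Iteration 1: rows with parent_dir in {7} -> photos (id 8, lev 1).
Iteration 2: rows with parent_dir in {8} -> music (id 9, lev 2), usr (id 12, lev 2).
Iteration 3: lev < 2 fails for all current rows; recursion stops.
Total rows emitted: 4.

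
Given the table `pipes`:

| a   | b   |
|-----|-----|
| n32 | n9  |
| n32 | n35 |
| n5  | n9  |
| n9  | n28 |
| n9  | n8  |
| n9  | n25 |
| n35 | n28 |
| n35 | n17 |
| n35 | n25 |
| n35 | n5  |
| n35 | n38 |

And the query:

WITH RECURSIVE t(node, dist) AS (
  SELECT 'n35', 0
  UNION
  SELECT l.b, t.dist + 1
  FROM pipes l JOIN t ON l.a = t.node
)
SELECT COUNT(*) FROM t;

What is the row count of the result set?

Base: (n35, dist=0).
Iteration 1: edges from {n35} -> (n17, dist=1), (n25, dist=1), (n28, dist=1), (n38, dist=1), (n5, dist=1).
Iteration 2: edges from {n17,n25,n28,n38,n5} -> (n9, dist=2).
Iteration 3: edges from {n9} -> (n25, dist=3), (n28, dist=3), (n8, dist=3).
Iteration 4: no outgoing edges from {n25,n28,n8}; recursion stops.
Total rows emitted: 10.

10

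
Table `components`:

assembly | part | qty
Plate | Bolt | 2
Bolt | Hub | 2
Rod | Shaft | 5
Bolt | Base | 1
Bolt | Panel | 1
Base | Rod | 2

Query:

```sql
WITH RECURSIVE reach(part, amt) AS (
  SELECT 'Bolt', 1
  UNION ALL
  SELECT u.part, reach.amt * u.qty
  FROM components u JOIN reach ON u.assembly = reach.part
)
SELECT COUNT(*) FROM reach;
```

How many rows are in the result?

Base: (Bolt, amt=1).
Iteration 1: components of {Bolt} -> Base = 1*1 = 1, Hub = 1*2 = 2, Panel = 1*1 = 1.
Iteration 2: components of {Base,Hub,Panel} -> Rod = 1*2 = 2.
Iteration 3: components of {Rod} -> Shaft = 2*5 = 10.
Iteration 4: no further components; recursion stops.
Total rows emitted: 6.

6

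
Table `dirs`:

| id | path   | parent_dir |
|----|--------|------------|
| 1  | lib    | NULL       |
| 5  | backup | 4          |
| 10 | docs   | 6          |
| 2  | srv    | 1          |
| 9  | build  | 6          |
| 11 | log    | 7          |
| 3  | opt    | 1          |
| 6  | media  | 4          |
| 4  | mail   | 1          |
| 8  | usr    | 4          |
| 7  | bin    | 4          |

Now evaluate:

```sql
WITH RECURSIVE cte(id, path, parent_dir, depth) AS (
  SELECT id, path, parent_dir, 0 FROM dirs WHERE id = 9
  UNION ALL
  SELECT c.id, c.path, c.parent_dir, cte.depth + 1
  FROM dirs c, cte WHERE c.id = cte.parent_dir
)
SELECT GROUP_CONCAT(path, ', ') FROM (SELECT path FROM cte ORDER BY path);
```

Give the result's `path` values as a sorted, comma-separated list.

Base: id=9 (build), parent_dir=6, depth 0.
Iteration 1: join on id=6 -> media (id 6, parent_dir=4, depth 1).
Iteration 2: join on id=4 -> mail (id 4, parent_dir=1, depth 2).
Iteration 3: join on id=1 -> lib (id 1, parent_dir=NULL, depth 3).
Iteration 4: parent_dir is NULL; no match; recursion stops.

build, lib, mail, media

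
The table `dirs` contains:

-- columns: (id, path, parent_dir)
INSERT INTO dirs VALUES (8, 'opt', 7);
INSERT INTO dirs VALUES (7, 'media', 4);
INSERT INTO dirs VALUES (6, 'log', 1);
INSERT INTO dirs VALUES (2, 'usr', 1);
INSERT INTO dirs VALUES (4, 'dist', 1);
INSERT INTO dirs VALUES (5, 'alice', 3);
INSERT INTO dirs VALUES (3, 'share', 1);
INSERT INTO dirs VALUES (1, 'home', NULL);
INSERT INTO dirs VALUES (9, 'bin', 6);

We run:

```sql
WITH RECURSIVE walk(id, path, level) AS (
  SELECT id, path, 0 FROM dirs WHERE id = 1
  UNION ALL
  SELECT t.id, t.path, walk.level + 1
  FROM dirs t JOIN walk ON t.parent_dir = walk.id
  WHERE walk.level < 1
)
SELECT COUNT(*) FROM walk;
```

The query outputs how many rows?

Base: id=1 (home) at level 0.
Iteration 1: rows with parent_dir in {1} -> usr (id 2, level 1), share (id 3, level 1), dist (id 4, level 1), log (id 6, level 1).
Iteration 2: level < 1 fails for all current rows; recursion stops.
Total rows emitted: 5.

5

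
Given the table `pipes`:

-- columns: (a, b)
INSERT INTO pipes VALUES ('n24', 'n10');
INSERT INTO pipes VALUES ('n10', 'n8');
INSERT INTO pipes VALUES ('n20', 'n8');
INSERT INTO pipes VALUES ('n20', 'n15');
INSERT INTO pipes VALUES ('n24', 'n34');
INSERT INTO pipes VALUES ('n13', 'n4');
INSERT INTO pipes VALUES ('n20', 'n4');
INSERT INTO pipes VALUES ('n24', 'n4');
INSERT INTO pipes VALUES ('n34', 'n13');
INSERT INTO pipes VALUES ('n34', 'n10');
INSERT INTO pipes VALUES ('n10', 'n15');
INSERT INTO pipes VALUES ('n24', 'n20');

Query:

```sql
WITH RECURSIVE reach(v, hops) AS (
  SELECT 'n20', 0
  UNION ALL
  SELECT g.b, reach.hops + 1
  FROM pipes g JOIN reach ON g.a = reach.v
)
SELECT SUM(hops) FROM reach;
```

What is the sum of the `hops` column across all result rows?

Base: (n20, hops=0).
Iteration 1: edges from {n20} -> (n15, hops=1), (n4, hops=1), (n8, hops=1).
Iteration 2: no outgoing edges from {n15,n4,n8}; recursion stops.
SUM(hops) = 0 + 1 + 1 + 1 = 3.

3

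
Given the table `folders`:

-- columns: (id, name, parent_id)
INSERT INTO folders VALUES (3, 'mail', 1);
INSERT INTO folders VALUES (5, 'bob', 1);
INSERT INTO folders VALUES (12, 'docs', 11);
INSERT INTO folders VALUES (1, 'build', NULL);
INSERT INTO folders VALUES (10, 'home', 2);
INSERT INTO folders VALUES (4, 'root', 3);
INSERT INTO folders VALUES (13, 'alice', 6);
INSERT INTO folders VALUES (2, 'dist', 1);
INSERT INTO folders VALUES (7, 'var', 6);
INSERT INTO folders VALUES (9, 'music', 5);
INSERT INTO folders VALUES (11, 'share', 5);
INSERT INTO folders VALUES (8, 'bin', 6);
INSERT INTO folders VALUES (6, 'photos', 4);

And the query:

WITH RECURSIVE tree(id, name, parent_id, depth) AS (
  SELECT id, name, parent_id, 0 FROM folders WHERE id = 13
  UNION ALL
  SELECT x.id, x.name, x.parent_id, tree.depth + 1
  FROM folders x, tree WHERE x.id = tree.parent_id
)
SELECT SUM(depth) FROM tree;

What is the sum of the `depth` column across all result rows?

Base: id=13 (alice), parent_id=6, depth 0.
Iteration 1: join on id=6 -> photos (id 6, parent_id=4, depth 1).
Iteration 2: join on id=4 -> root (id 4, parent_id=3, depth 2).
Iteration 3: join on id=3 -> mail (id 3, parent_id=1, depth 3).
Iteration 4: join on id=1 -> build (id 1, parent_id=NULL, depth 4).
Iteration 5: parent_id is NULL; no match; recursion stops.
SUM(depth) = 0 + 1 + 2 + 3 + 4 = 10.

10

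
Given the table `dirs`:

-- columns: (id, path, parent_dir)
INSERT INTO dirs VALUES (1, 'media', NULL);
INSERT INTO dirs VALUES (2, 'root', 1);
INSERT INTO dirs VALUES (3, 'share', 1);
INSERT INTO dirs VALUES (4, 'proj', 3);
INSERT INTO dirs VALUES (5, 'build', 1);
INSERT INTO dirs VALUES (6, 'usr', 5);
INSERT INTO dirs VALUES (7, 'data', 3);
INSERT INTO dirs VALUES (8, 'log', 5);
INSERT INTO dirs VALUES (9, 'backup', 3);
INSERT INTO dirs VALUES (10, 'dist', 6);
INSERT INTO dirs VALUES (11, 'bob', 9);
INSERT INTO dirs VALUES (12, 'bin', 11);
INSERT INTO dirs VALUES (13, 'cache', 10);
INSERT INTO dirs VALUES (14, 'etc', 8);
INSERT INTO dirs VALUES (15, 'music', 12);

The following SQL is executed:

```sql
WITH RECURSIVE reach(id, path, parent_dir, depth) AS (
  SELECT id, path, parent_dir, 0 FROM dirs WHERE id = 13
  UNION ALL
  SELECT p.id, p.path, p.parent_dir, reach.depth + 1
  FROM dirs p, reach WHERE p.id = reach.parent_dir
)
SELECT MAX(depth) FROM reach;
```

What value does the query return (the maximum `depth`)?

4

Base: id=13 (cache), parent_dir=10, depth 0.
Iteration 1: join on id=10 -> dist (id 10, parent_dir=6, depth 1).
Iteration 2: join on id=6 -> usr (id 6, parent_dir=5, depth 2).
Iteration 3: join on id=5 -> build (id 5, parent_dir=1, depth 3).
Iteration 4: join on id=1 -> media (id 1, parent_dir=NULL, depth 4).
Iteration 5: parent_dir is NULL; no match; recursion stops.
depth values: 0, 1, 2, 3, 4; the maximum is 4.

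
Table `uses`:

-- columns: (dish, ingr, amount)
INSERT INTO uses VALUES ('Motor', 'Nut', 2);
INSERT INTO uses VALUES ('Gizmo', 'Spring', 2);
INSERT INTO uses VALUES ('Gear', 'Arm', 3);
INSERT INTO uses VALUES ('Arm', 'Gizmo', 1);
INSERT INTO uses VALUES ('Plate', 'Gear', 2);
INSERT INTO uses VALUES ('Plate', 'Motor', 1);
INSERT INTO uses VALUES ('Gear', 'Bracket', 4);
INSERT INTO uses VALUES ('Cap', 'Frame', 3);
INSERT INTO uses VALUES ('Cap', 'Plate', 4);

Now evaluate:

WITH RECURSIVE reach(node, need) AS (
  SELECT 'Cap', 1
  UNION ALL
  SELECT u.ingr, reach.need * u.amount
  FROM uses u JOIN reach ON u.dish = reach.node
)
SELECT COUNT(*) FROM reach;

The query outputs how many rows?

10

Base: (Cap, need=1).
Iteration 1: components of {Cap} -> Frame = 1*3 = 3, Plate = 1*4 = 4.
Iteration 2: components of {Frame,Plate} -> Gear = 4*2 = 8, Motor = 4*1 = 4.
Iteration 3: components of {Gear,Motor} -> Arm = 8*3 = 24, Bracket = 8*4 = 32, Nut = 4*2 = 8.
Iteration 4: components of {Arm,Bracket,Nut} -> Gizmo = 24*1 = 24.
Iteration 5: components of {Gizmo} -> Spring = 24*2 = 48.
Iteration 6: no further components; recursion stops.
Total rows emitted: 10.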